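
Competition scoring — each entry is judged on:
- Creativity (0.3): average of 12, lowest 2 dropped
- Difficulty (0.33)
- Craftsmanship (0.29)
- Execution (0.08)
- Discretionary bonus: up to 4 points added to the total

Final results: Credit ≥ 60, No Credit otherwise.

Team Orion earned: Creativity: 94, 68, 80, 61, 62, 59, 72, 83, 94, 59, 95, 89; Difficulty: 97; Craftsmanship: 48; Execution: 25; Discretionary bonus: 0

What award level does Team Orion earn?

Credit

Creativity: drop 59, 59 → average of remaining 10 = 798/10 = 79.8
Weighted total:
  Creativity 79.8 × 0.3 = 23.94
  Difficulty 97 × 0.33 = 32.01
  Craftsmanship 48 × 0.29 = 13.92
  Execution 25 × 0.08 = 2
Sum = 71.87
Discretionary bonus: 71.87 + 0 = 71.87
71.87 ≥ 60 → Credit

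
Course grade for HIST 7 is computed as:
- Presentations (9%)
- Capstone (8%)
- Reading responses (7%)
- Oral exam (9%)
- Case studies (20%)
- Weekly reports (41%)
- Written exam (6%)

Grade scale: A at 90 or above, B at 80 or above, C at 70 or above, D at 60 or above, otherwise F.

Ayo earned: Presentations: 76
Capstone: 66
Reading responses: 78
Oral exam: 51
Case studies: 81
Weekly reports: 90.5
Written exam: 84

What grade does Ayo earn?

Weighted total:
  Presentations 76 × 0.09 = 6.84
  Capstone 66 × 0.08 = 5.28
  Reading responses 78 × 0.07 = 5.46
  Oral exam 51 × 0.09 = 4.59
  Case studies 81 × 0.2 = 16.2
  Weekly reports 90.5 × 0.41 = 37.105
  Written exam 84 × 0.06 = 5.04
Sum = 80.515
80.515 is ≥ 80 and < 90 → B

B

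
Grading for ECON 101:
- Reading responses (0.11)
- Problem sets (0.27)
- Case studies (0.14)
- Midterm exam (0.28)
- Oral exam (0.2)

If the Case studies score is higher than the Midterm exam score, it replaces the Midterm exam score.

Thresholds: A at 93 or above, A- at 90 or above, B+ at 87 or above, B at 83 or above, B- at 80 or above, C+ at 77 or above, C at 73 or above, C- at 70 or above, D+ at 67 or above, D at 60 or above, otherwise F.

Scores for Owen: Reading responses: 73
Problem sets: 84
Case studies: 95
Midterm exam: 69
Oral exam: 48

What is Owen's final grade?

Case studies (95) > Midterm exam (69), so Midterm exam counts as 95.
Weighted total:
  Reading responses 73 × 0.11 = 8.03
  Problem sets 84 × 0.27 = 22.68
  Case studies 95 × 0.14 = 13.3
  Midterm exam 95 × 0.28 = 26.6
  Oral exam 48 × 0.2 = 9.6
Sum = 80.21
80.21 is ≥ 80 and < 83 → B-

B-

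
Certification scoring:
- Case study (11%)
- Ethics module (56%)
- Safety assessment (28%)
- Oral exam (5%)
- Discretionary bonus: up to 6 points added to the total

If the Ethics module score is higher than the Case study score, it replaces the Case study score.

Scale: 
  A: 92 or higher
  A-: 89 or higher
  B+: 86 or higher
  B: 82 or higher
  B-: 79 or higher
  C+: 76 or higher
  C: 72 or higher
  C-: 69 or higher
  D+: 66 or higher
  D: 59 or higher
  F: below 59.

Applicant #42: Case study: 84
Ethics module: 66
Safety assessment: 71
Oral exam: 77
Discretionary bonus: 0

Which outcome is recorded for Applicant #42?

Ethics module (66) ≤ Case study (84), so Case study stays at 84.
Weighted total:
  Case study 84 × 0.11 = 9.24
  Ethics module 66 × 0.56 = 36.96
  Safety assessment 71 × 0.28 = 19.88
  Oral exam 77 × 0.05 = 3.85
Sum = 69.93
Discretionary bonus: 69.93 + 0 = 69.93
69.93 is ≥ 69 and < 72 → C-

C-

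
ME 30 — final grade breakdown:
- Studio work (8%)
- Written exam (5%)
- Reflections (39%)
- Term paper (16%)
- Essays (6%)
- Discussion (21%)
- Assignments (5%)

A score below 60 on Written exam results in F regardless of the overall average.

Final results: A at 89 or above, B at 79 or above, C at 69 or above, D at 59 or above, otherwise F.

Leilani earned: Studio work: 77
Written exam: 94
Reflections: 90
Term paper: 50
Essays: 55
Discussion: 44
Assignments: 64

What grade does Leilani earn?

Written exam score 94 ≥ 60: minimum met.
Weighted total:
  Studio work 77 × 0.08 = 6.16
  Written exam 94 × 0.05 = 4.7
  Reflections 90 × 0.39 = 35.1
  Term paper 50 × 0.16 = 8
  Essays 55 × 0.06 = 3.3
  Discussion 44 × 0.21 = 9.24
  Assignments 64 × 0.05 = 3.2
Sum = 69.7
69.7 is ≥ 69 and < 79 → C

C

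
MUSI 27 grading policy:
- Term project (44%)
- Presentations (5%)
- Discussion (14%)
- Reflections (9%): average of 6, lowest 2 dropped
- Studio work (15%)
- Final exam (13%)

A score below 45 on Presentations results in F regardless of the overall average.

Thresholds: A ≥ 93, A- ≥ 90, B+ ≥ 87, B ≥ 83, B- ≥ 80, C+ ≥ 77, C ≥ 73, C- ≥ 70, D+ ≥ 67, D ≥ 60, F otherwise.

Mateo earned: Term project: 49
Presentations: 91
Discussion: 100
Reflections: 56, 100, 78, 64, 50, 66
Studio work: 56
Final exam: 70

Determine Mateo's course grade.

D

Reflections: drop 50, 56 → average of remaining 4 = 308/4 = 77
Presentations score 91 ≥ 45: minimum met.
Weighted total:
  Term project 49 × 0.44 = 21.56
  Presentations 91 × 0.05 = 4.55
  Discussion 100 × 0.14 = 14
  Reflections 77 × 0.09 = 6.93
  Studio work 56 × 0.15 = 8.4
  Final exam 70 × 0.13 = 9.1
Sum = 64.54
64.54 is ≥ 60 and < 67 → D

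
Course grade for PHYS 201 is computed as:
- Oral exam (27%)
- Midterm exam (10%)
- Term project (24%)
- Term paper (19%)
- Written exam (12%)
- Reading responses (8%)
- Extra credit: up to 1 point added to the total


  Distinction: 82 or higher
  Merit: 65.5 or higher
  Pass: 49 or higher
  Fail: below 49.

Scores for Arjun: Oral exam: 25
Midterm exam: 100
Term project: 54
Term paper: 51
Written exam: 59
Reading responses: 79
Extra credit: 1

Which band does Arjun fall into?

Weighted total:
  Oral exam 25 × 0.27 = 6.75
  Midterm exam 100 × 0.1 = 10
  Term project 54 × 0.24 = 12.96
  Term paper 51 × 0.19 = 9.69
  Written exam 59 × 0.12 = 7.08
  Reading responses 79 × 0.08 = 6.32
Sum = 52.8
Extra credit: 52.8 + 1 = 53.8
53.8 is ≥ 49 and < 65.5 → Pass

Pass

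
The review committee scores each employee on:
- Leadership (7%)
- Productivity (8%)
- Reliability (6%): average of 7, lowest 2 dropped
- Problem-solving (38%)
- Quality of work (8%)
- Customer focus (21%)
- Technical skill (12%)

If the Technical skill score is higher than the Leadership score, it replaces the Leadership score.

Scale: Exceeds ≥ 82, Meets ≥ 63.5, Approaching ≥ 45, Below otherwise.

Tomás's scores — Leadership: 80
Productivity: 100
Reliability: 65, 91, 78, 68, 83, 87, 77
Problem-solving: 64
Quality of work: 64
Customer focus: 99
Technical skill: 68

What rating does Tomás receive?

Meets

Reliability: drop 65, 68 → average of remaining 5 = 416/5 = 83.2
Technical skill (68) ≤ Leadership (80), so Leadership stays at 80.
Weighted total:
  Leadership 80 × 0.07 = 5.6
  Productivity 100 × 0.08 = 8
  Reliability 83.2 × 0.06 = 4.992
  Problem-solving 64 × 0.38 = 24.32
  Quality of work 64 × 0.08 = 5.12
  Customer focus 99 × 0.21 = 20.79
  Technical skill 68 × 0.12 = 8.16
Sum = 76.982
76.982 is ≥ 63.5 and < 82 → Meets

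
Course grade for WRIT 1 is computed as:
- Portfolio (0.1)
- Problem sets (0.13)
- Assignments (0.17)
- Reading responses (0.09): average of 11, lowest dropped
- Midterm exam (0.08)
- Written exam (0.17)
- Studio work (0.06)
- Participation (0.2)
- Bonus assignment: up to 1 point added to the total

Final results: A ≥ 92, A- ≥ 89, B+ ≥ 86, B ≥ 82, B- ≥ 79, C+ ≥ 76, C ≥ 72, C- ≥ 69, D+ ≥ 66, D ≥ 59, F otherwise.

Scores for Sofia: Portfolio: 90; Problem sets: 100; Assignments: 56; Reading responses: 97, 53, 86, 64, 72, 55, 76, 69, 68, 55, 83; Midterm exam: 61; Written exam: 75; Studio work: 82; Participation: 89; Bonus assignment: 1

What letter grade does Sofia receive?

Reading responses: drop 53 → average of remaining 10 = 725/10 = 72.5
Weighted total:
  Portfolio 90 × 0.1 = 9
  Problem sets 100 × 0.13 = 13
  Assignments 56 × 0.17 = 9.52
  Reading responses 72.5 × 0.09 = 6.525
  Midterm exam 61 × 0.08 = 4.88
  Written exam 75 × 0.17 = 12.75
  Studio work 82 × 0.06 = 4.92
  Participation 89 × 0.2 = 17.8
Sum = 78.395
Bonus assignment: 78.395 + 1 = 79.395
79.395 is ≥ 79 and < 82 → B-

B-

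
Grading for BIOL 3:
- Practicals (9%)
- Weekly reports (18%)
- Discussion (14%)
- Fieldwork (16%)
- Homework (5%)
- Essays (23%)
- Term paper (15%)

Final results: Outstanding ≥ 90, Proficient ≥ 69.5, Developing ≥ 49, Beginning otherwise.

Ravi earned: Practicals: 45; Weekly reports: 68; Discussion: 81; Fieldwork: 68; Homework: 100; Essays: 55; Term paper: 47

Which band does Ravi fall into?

Developing

Weighted total:
  Practicals 45 × 0.09 = 4.05
  Weekly reports 68 × 0.18 = 12.24
  Discussion 81 × 0.14 = 11.34
  Fieldwork 68 × 0.16 = 10.88
  Homework 100 × 0.05 = 5
  Essays 55 × 0.23 = 12.65
  Term paper 47 × 0.15 = 7.05
Sum = 63.21
63.21 is ≥ 49 and < 69.5 → Developing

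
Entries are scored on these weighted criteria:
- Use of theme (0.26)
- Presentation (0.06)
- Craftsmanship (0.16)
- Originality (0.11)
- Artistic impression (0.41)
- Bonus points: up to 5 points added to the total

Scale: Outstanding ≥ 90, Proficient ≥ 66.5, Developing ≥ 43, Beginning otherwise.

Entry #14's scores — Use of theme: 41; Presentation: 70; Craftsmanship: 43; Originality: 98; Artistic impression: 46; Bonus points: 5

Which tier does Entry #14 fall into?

Developing

Weighted total:
  Use of theme 41 × 0.26 = 10.66
  Presentation 70 × 0.06 = 4.2
  Craftsmanship 43 × 0.16 = 6.88
  Originality 98 × 0.11 = 10.78
  Artistic impression 46 × 0.41 = 18.86
Sum = 51.38
Bonus points: 51.38 + 5 = 56.38
56.38 is ≥ 43 and < 66.5 → Developing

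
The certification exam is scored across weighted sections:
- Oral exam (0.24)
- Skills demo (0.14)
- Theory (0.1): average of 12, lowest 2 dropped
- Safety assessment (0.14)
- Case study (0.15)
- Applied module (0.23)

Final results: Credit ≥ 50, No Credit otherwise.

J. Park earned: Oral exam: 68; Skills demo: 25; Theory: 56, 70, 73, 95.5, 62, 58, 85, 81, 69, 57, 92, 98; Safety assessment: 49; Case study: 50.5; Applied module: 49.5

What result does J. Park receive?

Theory: drop 56, 57 → average of remaining 10 = 783.5/10 = 78.35
Weighted total:
  Oral exam 68 × 0.24 = 16.32
  Skills demo 25 × 0.14 = 3.5
  Theory 78.35 × 0.1 = 7.835
  Safety assessment 49 × 0.14 = 6.86
  Case study 50.5 × 0.15 = 7.575
  Applied module 49.5 × 0.23 = 11.385
Sum = 53.475
53.475 ≥ 50 → Credit

Credit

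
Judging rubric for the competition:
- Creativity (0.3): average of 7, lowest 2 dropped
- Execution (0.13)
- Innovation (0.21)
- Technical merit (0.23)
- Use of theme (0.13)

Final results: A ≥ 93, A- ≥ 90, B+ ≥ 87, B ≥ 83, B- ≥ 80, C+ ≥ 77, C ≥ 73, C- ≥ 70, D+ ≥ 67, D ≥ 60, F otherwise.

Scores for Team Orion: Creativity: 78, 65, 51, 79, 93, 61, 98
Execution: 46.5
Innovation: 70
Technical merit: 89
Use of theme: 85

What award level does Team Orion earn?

C+

Creativity: drop 51, 61 → average of remaining 5 = 413/5 = 82.6
Weighted total:
  Creativity 82.6 × 0.3 = 24.78
  Execution 46.5 × 0.13 = 6.045
  Innovation 70 × 0.21 = 14.7
  Technical merit 89 × 0.23 = 20.47
  Use of theme 85 × 0.13 = 11.05
Sum = 77.045
77.045 is ≥ 77 and < 80 → C+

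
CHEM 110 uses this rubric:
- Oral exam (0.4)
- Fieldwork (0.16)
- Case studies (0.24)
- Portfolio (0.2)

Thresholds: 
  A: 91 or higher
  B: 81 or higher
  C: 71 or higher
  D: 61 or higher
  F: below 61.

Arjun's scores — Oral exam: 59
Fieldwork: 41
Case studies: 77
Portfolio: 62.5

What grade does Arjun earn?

Weighted total:
  Oral exam 59 × 0.4 = 23.6
  Fieldwork 41 × 0.16 = 6.56
  Case studies 77 × 0.24 = 18.48
  Portfolio 62.5 × 0.2 = 12.5
Sum = 61.14
61.14 is ≥ 61 and < 71 → D

D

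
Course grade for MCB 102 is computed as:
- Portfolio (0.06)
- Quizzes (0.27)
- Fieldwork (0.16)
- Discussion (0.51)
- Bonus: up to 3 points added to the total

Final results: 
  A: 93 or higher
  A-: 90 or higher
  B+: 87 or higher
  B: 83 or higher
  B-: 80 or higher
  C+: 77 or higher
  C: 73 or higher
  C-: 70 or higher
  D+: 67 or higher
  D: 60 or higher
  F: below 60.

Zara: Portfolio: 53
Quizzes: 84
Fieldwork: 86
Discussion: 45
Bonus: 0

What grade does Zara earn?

D

Weighted total:
  Portfolio 53 × 0.06 = 3.18
  Quizzes 84 × 0.27 = 22.68
  Fieldwork 86 × 0.16 = 13.76
  Discussion 45 × 0.51 = 22.95
Sum = 62.57
Bonus: 62.57 + 0 = 62.57
62.57 is ≥ 60 and < 67 → D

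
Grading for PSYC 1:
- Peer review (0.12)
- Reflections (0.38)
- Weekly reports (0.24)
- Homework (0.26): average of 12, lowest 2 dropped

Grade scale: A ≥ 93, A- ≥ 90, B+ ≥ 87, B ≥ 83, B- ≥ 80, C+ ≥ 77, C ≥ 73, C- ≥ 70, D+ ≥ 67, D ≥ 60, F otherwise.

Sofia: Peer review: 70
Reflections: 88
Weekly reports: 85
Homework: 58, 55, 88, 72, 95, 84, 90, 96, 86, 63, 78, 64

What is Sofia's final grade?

B

Homework: drop 55, 58 → average of remaining 10 = 816/10 = 81.6
Weighted total:
  Peer review 70 × 0.12 = 8.4
  Reflections 88 × 0.38 = 33.44
  Weekly reports 85 × 0.24 = 20.4
  Homework 81.6 × 0.26 = 21.216
Sum = 83.456
83.456 is ≥ 83 and < 87 → B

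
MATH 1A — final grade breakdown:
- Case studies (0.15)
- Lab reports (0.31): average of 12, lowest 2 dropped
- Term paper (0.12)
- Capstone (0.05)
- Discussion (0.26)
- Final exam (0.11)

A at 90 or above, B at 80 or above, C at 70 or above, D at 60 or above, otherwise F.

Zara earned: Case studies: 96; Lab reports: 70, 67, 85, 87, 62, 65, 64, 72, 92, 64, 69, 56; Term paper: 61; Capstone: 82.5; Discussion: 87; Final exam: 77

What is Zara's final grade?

Lab reports: drop 56, 62 → average of remaining 10 = 735/10 = 73.5
Weighted total:
  Case studies 96 × 0.15 = 14.4
  Lab reports 73.5 × 0.31 = 22.785
  Term paper 61 × 0.12 = 7.32
  Capstone 82.5 × 0.05 = 4.125
  Discussion 87 × 0.26 = 22.62
  Final exam 77 × 0.11 = 8.47
Sum = 79.72
79.72 is ≥ 70 and < 80 → C

C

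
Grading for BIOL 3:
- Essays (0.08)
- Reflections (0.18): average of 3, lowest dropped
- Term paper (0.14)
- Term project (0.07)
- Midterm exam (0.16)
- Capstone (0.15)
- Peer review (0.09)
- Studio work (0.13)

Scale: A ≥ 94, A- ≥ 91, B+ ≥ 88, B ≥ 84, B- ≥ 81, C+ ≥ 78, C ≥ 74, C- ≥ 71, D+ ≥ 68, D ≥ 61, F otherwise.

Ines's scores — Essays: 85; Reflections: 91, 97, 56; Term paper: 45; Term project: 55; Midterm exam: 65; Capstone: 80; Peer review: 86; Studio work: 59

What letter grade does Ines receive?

Reflections: drop 56 → average of remaining 2 = 188/2 = 94
Weighted total:
  Essays 85 × 0.08 = 6.8
  Reflections 94 × 0.18 = 16.92
  Term paper 45 × 0.14 = 6.3
  Term project 55 × 0.07 = 3.85
  Midterm exam 65 × 0.16 = 10.4
  Capstone 80 × 0.15 = 12
  Peer review 86 × 0.09 = 7.74
  Studio work 59 × 0.13 = 7.67
Sum = 71.68
71.68 is ≥ 71 and < 74 → C-

C-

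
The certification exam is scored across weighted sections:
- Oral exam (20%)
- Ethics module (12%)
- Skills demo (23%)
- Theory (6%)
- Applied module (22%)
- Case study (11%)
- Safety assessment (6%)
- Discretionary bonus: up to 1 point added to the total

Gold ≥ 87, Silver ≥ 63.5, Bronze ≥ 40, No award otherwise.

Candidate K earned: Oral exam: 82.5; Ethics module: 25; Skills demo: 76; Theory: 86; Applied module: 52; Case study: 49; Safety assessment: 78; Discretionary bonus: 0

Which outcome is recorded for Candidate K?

Weighted total:
  Oral exam 82.5 × 0.2 = 16.5
  Ethics module 25 × 0.12 = 3
  Skills demo 76 × 0.23 = 17.48
  Theory 86 × 0.06 = 5.16
  Applied module 52 × 0.22 = 11.44
  Case study 49 × 0.11 = 5.39
  Safety assessment 78 × 0.06 = 4.68
Sum = 63.65
Discretionary bonus: 63.65 + 0 = 63.65
63.65 is ≥ 63.5 and < 87 → Silver

Silver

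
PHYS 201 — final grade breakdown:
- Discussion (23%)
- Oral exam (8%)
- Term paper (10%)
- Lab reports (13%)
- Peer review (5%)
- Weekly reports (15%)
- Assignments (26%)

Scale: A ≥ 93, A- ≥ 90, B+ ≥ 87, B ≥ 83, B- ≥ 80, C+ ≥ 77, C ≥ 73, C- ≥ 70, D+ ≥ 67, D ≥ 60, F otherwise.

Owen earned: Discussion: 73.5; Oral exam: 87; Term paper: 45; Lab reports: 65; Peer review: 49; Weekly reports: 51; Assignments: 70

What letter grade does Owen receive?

D

Weighted total:
  Discussion 73.5 × 0.23 = 16.905
  Oral exam 87 × 0.08 = 6.96
  Term paper 45 × 0.1 = 4.5
  Lab reports 65 × 0.13 = 8.45
  Peer review 49 × 0.05 = 2.45
  Weekly reports 51 × 0.15 = 7.65
  Assignments 70 × 0.26 = 18.2
Sum = 65.115
65.115 is ≥ 60 and < 67 → D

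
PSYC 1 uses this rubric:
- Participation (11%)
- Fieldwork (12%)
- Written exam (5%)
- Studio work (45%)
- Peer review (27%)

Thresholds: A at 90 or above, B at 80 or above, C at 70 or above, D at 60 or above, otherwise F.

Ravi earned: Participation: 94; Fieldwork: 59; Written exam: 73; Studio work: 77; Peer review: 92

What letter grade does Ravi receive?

B

Weighted total:
  Participation 94 × 0.11 = 10.34
  Fieldwork 59 × 0.12 = 7.08
  Written exam 73 × 0.05 = 3.65
  Studio work 77 × 0.45 = 34.65
  Peer review 92 × 0.27 = 24.84
Sum = 80.56
80.56 is ≥ 80 and < 90 → B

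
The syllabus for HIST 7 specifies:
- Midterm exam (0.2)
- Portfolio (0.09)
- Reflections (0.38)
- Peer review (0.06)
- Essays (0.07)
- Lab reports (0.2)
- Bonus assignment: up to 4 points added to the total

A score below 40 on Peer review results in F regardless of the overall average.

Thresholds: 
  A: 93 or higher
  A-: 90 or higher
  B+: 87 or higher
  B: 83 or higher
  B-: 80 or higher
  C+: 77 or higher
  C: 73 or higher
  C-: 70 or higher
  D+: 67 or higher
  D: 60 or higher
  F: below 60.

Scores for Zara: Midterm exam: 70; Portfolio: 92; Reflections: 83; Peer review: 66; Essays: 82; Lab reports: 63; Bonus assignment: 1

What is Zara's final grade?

C+

Peer review score 66 ≥ 40: minimum met.
Weighted total:
  Midterm exam 70 × 0.2 = 14
  Portfolio 92 × 0.09 = 8.28
  Reflections 83 × 0.38 = 31.54
  Peer review 66 × 0.06 = 3.96
  Essays 82 × 0.07 = 5.74
  Lab reports 63 × 0.2 = 12.6
Sum = 76.12
Bonus assignment: 76.12 + 1 = 77.12
77.12 is ≥ 77 and < 80 → C+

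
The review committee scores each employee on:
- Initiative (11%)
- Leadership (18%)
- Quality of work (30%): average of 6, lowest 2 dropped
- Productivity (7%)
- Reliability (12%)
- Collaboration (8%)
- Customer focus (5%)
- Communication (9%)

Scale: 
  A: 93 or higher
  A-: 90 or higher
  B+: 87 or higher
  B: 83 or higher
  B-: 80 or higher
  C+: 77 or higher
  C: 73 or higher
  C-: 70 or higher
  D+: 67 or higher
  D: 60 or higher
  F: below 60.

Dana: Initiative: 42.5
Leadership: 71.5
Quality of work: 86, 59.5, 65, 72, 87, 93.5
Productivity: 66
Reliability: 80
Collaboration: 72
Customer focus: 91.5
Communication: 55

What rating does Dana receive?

Quality of work: drop 59.5, 65 → average of remaining 4 = 338.5/4 = 84.625
Weighted total:
  Initiative 42.5 × 0.11 = 4.675
  Leadership 71.5 × 0.18 = 12.87
  Quality of work 84.625 × 0.3 = 25.3875
  Productivity 66 × 0.07 = 4.62
  Reliability 80 × 0.12 = 9.6
  Collaboration 72 × 0.08 = 5.76
  Customer focus 91.5 × 0.05 = 4.575
  Communication 55 × 0.09 = 4.95
Sum = 72.4375
72.4375 is ≥ 70 and < 73 → C-

C-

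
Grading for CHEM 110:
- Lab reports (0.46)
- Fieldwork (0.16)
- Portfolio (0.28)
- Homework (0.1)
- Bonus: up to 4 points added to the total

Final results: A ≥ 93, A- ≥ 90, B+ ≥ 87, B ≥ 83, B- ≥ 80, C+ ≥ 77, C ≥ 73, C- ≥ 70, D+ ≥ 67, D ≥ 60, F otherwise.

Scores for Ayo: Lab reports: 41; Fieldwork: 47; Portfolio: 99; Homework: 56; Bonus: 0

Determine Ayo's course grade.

Weighted total:
  Lab reports 41 × 0.46 = 18.86
  Fieldwork 47 × 0.16 = 7.52
  Portfolio 99 × 0.28 = 27.72
  Homework 56 × 0.1 = 5.6
Sum = 59.7
Bonus: 59.7 + 0 = 59.7
59.7 < 60 → F

F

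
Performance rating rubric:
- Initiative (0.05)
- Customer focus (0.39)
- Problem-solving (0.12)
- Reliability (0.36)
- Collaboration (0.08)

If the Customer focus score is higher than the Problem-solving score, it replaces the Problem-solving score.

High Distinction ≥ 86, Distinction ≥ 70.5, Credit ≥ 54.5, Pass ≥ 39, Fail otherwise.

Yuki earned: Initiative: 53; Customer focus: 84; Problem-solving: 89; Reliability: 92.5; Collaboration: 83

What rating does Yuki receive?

Customer focus (84) ≤ Problem-solving (89), so Problem-solving stays at 89.
Weighted total:
  Initiative 53 × 0.05 = 2.65
  Customer focus 84 × 0.39 = 32.76
  Problem-solving 89 × 0.12 = 10.68
  Reliability 92.5 × 0.36 = 33.3
  Collaboration 83 × 0.08 = 6.64
Sum = 86.03
86.03 ≥ 86 → High Distinction

High Distinction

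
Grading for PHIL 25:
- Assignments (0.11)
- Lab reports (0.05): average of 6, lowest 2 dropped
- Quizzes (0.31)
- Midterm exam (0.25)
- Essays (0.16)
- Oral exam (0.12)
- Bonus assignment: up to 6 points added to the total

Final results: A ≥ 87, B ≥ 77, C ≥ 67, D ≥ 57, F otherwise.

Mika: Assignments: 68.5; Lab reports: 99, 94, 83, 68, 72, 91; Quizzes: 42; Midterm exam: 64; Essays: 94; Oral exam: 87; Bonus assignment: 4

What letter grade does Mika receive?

C

Lab reports: drop 68, 72 → average of remaining 4 = 367/4 = 91.75
Weighted total:
  Assignments 68.5 × 0.11 = 7.535
  Lab reports 91.75 × 0.05 = 4.5875
  Quizzes 42 × 0.31 = 13.02
  Midterm exam 64 × 0.25 = 16
  Essays 94 × 0.16 = 15.04
  Oral exam 87 × 0.12 = 10.44
Sum = 66.6225
Bonus assignment: 66.6225 + 4 = 70.6225
70.6225 is ≥ 67 and < 77 → C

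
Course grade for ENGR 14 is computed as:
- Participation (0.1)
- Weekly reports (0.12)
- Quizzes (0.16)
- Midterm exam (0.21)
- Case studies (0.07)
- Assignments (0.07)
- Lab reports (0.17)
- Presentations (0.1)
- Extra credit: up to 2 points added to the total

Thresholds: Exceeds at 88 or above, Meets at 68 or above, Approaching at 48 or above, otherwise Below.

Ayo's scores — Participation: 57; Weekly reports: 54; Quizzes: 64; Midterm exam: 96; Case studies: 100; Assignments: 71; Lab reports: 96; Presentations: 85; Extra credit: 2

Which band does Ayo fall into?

Meets

Weighted total:
  Participation 57 × 0.1 = 5.7
  Weekly reports 54 × 0.12 = 6.48
  Quizzes 64 × 0.16 = 10.24
  Midterm exam 96 × 0.21 = 20.16
  Case studies 100 × 0.07 = 7
  Assignments 71 × 0.07 = 4.97
  Lab reports 96 × 0.17 = 16.32
  Presentations 85 × 0.1 = 8.5
Sum = 79.37
Extra credit: 79.37 + 2 = 81.37
81.37 is ≥ 68 and < 88 → Meets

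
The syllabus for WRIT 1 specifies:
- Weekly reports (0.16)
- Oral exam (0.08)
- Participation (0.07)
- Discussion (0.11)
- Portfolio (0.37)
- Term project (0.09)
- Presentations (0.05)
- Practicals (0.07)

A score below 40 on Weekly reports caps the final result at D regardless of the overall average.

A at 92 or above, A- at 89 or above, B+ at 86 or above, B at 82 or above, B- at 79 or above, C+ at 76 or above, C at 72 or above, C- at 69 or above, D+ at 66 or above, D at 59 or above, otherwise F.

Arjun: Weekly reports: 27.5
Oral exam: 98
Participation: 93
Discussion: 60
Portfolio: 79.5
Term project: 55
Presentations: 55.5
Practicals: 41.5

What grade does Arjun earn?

D

Weekly reports score 27.5 < 40: minimum not met.
Weighted total:
  Weekly reports 27.5 × 0.16 = 4.4
  Oral exam 98 × 0.08 = 7.84
  Participation 93 × 0.07 = 6.51
  Discussion 60 × 0.11 = 6.6
  Portfolio 79.5 × 0.37 = 29.415
  Term project 55 × 0.09 = 4.95
  Presentations 55.5 × 0.05 = 2.775
  Practicals 41.5 × 0.07 = 2.905
Sum = 65.395
65.395 would be D; cap at D applies → D.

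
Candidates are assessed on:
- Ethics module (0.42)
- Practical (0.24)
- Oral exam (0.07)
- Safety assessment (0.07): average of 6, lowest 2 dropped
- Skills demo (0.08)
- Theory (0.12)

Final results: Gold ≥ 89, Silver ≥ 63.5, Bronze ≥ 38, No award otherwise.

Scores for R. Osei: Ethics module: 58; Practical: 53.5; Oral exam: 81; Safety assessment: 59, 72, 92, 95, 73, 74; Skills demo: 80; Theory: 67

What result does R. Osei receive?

Safety assessment: drop 59, 72 → average of remaining 4 = 334/4 = 83.5
Weighted total:
  Ethics module 58 × 0.42 = 24.36
  Practical 53.5 × 0.24 = 12.84
  Oral exam 81 × 0.07 = 5.67
  Safety assessment 83.5 × 0.07 = 5.845
  Skills demo 80 × 0.08 = 6.4
  Theory 67 × 0.12 = 8.04
Sum = 63.155
63.155 is ≥ 38 and < 63.5 → Bronze

Bronze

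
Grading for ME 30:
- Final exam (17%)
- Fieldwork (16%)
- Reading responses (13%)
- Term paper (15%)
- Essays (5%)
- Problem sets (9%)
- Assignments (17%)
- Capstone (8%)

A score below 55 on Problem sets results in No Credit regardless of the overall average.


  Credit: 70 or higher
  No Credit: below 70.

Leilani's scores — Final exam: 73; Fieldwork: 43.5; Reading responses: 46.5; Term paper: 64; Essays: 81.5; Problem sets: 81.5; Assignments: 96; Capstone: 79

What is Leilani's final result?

No Credit

Problem sets score 81.5 ≥ 55: minimum met.
Weighted total:
  Final exam 73 × 0.17 = 12.41
  Fieldwork 43.5 × 0.16 = 6.96
  Reading responses 46.5 × 0.13 = 6.045
  Term paper 64 × 0.15 = 9.6
  Essays 81.5 × 0.05 = 4.075
  Problem sets 81.5 × 0.09 = 7.335
  Assignments 96 × 0.17 = 16.32
  Capstone 79 × 0.08 = 6.32
Sum = 69.065
69.065 < 70 → No Credit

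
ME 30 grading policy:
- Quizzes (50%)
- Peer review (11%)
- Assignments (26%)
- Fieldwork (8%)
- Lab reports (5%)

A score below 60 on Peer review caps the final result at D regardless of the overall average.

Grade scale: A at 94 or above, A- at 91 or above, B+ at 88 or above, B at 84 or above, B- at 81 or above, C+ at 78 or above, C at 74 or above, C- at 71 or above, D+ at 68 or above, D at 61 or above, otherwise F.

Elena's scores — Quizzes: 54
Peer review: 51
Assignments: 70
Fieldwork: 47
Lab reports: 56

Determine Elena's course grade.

Peer review score 51 < 60: minimum not met.
Weighted total:
  Quizzes 54 × 0.5 = 27
  Peer review 51 × 0.11 = 5.61
  Assignments 70 × 0.26 = 18.2
  Fieldwork 47 × 0.08 = 3.76
  Lab reports 56 × 0.05 = 2.8
Sum = 57.37
57.37 would be F; cap at D applies → F.

F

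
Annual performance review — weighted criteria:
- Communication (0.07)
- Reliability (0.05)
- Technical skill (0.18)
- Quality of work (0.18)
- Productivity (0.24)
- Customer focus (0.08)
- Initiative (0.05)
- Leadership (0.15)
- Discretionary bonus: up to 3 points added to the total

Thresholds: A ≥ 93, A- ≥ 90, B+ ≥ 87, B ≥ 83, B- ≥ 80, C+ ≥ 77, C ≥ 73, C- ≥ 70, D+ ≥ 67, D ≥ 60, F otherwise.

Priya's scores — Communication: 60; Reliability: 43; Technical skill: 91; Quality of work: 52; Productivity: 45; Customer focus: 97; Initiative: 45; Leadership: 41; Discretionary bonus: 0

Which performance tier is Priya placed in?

Weighted total:
  Communication 60 × 0.07 = 4.2
  Reliability 43 × 0.05 = 2.15
  Technical skill 91 × 0.18 = 16.38
  Quality of work 52 × 0.18 = 9.36
  Productivity 45 × 0.24 = 10.8
  Customer focus 97 × 0.08 = 7.76
  Initiative 45 × 0.05 = 2.25
  Leadership 41 × 0.15 = 6.15
Sum = 59.05
Discretionary bonus: 59.05 + 0 = 59.05
59.05 < 60 → F

F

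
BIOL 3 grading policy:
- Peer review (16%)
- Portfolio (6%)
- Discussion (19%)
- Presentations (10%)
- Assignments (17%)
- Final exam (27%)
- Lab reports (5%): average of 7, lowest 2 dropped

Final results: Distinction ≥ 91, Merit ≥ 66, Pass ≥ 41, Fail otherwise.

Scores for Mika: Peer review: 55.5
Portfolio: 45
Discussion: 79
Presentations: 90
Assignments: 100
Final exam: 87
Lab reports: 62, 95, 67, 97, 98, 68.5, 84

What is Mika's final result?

Lab reports: drop 62, 67 → average of remaining 5 = 442.5/5 = 88.5
Weighted total:
  Peer review 55.5 × 0.16 = 8.88
  Portfolio 45 × 0.06 = 2.7
  Discussion 79 × 0.19 = 15.01
  Presentations 90 × 0.1 = 9
  Assignments 100 × 0.17 = 17
  Final exam 87 × 0.27 = 23.49
  Lab reports 88.5 × 0.05 = 4.425
Sum = 80.505
80.505 is ≥ 66 and < 91 → Merit

Merit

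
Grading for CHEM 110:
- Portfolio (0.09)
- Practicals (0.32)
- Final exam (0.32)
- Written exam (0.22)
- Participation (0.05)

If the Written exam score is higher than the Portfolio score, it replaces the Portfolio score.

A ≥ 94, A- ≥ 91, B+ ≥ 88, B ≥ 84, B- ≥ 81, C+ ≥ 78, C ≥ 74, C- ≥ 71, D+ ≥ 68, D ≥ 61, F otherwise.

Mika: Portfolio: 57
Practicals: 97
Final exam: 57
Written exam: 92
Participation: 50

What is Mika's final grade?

C+

Written exam (92) > Portfolio (57), so Portfolio counts as 92.
Weighted total:
  Portfolio 92 × 0.09 = 8.28
  Practicals 97 × 0.32 = 31.04
  Final exam 57 × 0.32 = 18.24
  Written exam 92 × 0.22 = 20.24
  Participation 50 × 0.05 = 2.5
Sum = 80.3
80.3 is ≥ 78 and < 81 → C+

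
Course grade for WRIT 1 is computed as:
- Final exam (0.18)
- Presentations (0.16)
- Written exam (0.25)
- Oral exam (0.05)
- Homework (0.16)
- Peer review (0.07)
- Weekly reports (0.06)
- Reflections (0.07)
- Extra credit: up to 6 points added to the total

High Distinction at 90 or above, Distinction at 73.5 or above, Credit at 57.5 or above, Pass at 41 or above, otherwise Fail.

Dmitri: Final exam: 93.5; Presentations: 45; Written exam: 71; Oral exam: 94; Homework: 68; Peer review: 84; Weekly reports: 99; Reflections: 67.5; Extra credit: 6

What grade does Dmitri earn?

Distinction

Weighted total:
  Final exam 93.5 × 0.18 = 16.83
  Presentations 45 × 0.16 = 7.2
  Written exam 71 × 0.25 = 17.75
  Oral exam 94 × 0.05 = 4.7
  Homework 68 × 0.16 = 10.88
  Peer review 84 × 0.07 = 5.88
  Weekly reports 99 × 0.06 = 5.94
  Reflections 67.5 × 0.07 = 4.725
Sum = 73.905
Extra credit: 73.905 + 6 = 79.905
79.905 is ≥ 73.5 and < 90 → Distinction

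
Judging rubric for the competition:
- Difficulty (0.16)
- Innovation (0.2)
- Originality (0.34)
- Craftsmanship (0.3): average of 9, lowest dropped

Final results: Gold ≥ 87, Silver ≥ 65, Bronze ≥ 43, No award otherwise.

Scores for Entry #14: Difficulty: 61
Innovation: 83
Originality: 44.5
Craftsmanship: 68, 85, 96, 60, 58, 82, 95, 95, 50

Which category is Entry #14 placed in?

Craftsmanship: drop 50 → average of remaining 8 = 639/8 = 79.875
Weighted total:
  Difficulty 61 × 0.16 = 9.76
  Innovation 83 × 0.2 = 16.6
  Originality 44.5 × 0.34 = 15.13
  Craftsmanship 79.875 × 0.3 = 23.9625
Sum = 65.4525
65.4525 is ≥ 65 and < 87 → Silver

Silver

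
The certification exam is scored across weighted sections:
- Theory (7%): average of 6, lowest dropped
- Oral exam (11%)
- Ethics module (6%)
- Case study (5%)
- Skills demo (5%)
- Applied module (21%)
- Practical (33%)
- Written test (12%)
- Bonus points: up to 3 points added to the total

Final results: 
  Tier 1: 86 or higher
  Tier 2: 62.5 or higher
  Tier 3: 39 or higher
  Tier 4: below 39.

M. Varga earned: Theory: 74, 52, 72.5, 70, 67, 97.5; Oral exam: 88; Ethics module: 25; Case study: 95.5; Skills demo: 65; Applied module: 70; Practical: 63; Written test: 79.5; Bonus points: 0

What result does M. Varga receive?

Theory: drop 52 → average of remaining 5 = 381/5 = 76.2
Weighted total:
  Theory 76.2 × 0.07 = 5.334
  Oral exam 88 × 0.11 = 9.68
  Ethics module 25 × 0.06 = 1.5
  Case study 95.5 × 0.05 = 4.775
  Skills demo 65 × 0.05 = 3.25
  Applied module 70 × 0.21 = 14.7
  Practical 63 × 0.33 = 20.79
  Written test 79.5 × 0.12 = 9.54
Sum = 69.569
Bonus points: 69.569 + 0 = 69.569
69.569 is ≥ 62.5 and < 86 → Tier 2

Tier 2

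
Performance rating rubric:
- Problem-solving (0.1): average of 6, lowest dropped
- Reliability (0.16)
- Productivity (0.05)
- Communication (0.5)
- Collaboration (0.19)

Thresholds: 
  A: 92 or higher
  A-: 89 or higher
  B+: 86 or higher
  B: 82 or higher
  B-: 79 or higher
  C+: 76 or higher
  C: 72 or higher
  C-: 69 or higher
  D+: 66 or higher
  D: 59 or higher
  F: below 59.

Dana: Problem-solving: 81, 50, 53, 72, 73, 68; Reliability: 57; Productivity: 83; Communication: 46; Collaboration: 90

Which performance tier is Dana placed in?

Problem-solving: drop 50 → average of remaining 5 = 347/5 = 69.4
Weighted total:
  Problem-solving 69.4 × 0.1 = 6.94
  Reliability 57 × 0.16 = 9.12
  Productivity 83 × 0.05 = 4.15
  Communication 46 × 0.5 = 23
  Collaboration 90 × 0.19 = 17.1
Sum = 60.31
60.31 is ≥ 59 and < 66 → D

D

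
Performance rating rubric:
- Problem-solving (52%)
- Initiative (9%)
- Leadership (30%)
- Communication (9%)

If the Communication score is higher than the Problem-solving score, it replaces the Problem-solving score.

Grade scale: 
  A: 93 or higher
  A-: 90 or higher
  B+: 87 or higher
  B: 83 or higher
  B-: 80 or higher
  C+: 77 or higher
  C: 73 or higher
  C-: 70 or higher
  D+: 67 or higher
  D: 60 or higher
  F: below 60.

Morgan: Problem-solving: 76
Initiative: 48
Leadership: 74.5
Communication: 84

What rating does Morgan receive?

Communication (84) > Problem-solving (76), so Problem-solving counts as 84.
Weighted total:
  Problem-solving 84 × 0.52 = 43.68
  Initiative 48 × 0.09 = 4.32
  Leadership 74.5 × 0.3 = 22.35
  Communication 84 × 0.09 = 7.56
Sum = 77.91
77.91 is ≥ 77 and < 80 → C+

C+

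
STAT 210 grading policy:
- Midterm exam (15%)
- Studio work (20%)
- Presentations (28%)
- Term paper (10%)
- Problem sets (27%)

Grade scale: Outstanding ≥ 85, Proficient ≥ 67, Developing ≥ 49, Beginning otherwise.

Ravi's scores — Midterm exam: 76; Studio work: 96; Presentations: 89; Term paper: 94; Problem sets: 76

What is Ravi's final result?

Weighted total:
  Midterm exam 76 × 0.15 = 11.4
  Studio work 96 × 0.2 = 19.2
  Presentations 89 × 0.28 = 24.92
  Term paper 94 × 0.1 = 9.4
  Problem sets 76 × 0.27 = 20.52
Sum = 85.44
85.44 ≥ 85 → Outstanding

Outstanding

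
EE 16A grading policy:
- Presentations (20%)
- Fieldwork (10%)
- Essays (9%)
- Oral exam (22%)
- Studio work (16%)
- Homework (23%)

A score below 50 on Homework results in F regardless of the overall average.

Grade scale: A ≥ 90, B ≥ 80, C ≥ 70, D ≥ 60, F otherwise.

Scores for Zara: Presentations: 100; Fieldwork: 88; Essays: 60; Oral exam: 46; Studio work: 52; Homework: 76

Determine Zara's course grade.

C

Homework score 76 ≥ 50: minimum met.
Weighted total:
  Presentations 100 × 0.2 = 20
  Fieldwork 88 × 0.1 = 8.8
  Essays 60 × 0.09 = 5.4
  Oral exam 46 × 0.22 = 10.12
  Studio work 52 × 0.16 = 8.32
  Homework 76 × 0.23 = 17.48
Sum = 70.12
70.12 is ≥ 70 and < 80 → C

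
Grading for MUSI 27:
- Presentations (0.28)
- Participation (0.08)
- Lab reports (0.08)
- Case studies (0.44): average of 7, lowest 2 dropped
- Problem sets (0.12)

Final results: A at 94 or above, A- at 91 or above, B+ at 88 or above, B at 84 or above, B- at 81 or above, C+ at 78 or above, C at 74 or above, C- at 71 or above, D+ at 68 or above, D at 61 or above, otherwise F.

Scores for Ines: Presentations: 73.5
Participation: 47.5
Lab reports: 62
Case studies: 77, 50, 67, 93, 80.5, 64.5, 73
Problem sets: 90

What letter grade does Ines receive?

Case studies: drop 50, 64.5 → average of remaining 5 = 390.5/5 = 78.1
Weighted total:
  Presentations 73.5 × 0.28 = 20.58
  Participation 47.5 × 0.08 = 3.8
  Lab reports 62 × 0.08 = 4.96
  Case studies 78.1 × 0.44 = 34.364
  Problem sets 90 × 0.12 = 10.8
Sum = 74.504
74.504 is ≥ 74 and < 78 → C

C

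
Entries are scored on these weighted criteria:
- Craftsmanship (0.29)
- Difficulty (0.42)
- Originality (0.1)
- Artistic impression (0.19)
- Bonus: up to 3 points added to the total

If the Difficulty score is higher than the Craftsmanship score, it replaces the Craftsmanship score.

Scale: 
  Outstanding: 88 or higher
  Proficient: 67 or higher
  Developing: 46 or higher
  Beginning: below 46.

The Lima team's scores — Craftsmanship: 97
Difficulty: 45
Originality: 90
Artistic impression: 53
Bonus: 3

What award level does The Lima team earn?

Proficient

Difficulty (45) ≤ Craftsmanship (97), so Craftsmanship stays at 97.
Weighted total:
  Craftsmanship 97 × 0.29 = 28.13
  Difficulty 45 × 0.42 = 18.9
  Originality 90 × 0.1 = 9
  Artistic impression 53 × 0.19 = 10.07
Sum = 66.1
Bonus: 66.1 + 3 = 69.1
69.1 is ≥ 67 and < 88 → Proficient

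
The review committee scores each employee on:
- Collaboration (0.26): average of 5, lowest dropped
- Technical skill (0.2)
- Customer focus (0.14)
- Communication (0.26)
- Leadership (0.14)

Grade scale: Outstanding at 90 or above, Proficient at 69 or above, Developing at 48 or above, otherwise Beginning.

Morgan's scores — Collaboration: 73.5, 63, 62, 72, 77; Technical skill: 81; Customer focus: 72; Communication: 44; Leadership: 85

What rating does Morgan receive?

Developing

Collaboration: drop 62 → average of remaining 4 = 285.5/4 = 71.375
Weighted total:
  Collaboration 71.375 × 0.26 = 18.5575
  Technical skill 81 × 0.2 = 16.2
  Customer focus 72 × 0.14 = 10.08
  Communication 44 × 0.26 = 11.44
  Leadership 85 × 0.14 = 11.9
Sum = 68.1775
68.1775 is ≥ 48 and < 69 → Developing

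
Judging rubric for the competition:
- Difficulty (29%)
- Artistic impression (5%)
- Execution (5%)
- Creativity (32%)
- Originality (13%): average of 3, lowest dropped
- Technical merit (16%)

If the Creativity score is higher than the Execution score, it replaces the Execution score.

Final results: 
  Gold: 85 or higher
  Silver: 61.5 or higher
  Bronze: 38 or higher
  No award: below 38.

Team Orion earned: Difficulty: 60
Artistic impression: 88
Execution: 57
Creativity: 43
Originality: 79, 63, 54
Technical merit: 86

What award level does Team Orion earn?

Originality: drop 54 → average of remaining 2 = 142/2 = 71
Creativity (43) ≤ Execution (57), so Execution stays at 57.
Weighted total:
  Difficulty 60 × 0.29 = 17.4
  Artistic impression 88 × 0.05 = 4.4
  Execution 57 × 0.05 = 2.85
  Creativity 43 × 0.32 = 13.76
  Originality 71 × 0.13 = 9.23
  Technical merit 86 × 0.16 = 13.76
Sum = 61.4
61.4 is ≥ 38 and < 61.5 → Bronze

Bronze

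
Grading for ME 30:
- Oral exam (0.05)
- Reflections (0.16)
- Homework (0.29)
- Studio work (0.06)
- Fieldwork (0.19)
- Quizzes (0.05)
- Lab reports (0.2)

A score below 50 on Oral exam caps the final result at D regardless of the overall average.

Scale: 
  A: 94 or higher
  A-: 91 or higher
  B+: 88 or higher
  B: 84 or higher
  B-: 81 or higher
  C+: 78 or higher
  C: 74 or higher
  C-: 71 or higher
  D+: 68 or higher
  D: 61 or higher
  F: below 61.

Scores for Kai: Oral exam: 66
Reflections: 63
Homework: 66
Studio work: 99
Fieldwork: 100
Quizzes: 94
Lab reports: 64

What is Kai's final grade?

C

Oral exam score 66 ≥ 50: minimum met.
Weighted total:
  Oral exam 66 × 0.05 = 3.3
  Reflections 63 × 0.16 = 10.08
  Homework 66 × 0.29 = 19.14
  Studio work 99 × 0.06 = 5.94
  Fieldwork 100 × 0.19 = 19
  Quizzes 94 × 0.05 = 4.7
  Lab reports 64 × 0.2 = 12.8
Sum = 74.96
74.96 is ≥ 74 and < 78 → C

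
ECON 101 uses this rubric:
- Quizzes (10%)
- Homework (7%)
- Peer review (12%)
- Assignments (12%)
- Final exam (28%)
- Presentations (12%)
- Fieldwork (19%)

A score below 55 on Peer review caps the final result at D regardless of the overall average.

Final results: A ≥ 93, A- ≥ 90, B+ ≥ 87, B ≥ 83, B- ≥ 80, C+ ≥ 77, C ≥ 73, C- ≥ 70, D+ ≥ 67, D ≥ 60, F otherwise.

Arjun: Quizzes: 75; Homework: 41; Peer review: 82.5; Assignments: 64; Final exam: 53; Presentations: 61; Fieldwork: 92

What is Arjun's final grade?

Peer review score 82.5 ≥ 55: minimum met.
Weighted total:
  Quizzes 75 × 0.1 = 7.5
  Homework 41 × 0.07 = 2.87
  Peer review 82.5 × 0.12 = 9.9
  Assignments 64 × 0.12 = 7.68
  Final exam 53 × 0.28 = 14.84
  Presentations 61 × 0.12 = 7.32
  Fieldwork 92 × 0.19 = 17.48
Sum = 67.59
67.59 is ≥ 67 and < 70 → D+

D+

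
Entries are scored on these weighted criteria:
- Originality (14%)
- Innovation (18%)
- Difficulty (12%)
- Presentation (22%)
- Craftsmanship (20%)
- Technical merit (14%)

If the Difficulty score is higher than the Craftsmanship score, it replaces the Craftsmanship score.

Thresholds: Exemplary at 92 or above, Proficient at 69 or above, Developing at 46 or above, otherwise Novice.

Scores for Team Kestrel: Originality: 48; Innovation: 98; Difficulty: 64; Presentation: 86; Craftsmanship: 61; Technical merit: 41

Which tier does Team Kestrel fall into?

Proficient

Difficulty (64) > Craftsmanship (61), so Craftsmanship counts as 64.
Weighted total:
  Originality 48 × 0.14 = 6.72
  Innovation 98 × 0.18 = 17.64
  Difficulty 64 × 0.12 = 7.68
  Presentation 86 × 0.22 = 18.92
  Craftsmanship 64 × 0.2 = 12.8
  Technical merit 41 × 0.14 = 5.74
Sum = 69.5
69.5 is ≥ 69 and < 92 → Proficient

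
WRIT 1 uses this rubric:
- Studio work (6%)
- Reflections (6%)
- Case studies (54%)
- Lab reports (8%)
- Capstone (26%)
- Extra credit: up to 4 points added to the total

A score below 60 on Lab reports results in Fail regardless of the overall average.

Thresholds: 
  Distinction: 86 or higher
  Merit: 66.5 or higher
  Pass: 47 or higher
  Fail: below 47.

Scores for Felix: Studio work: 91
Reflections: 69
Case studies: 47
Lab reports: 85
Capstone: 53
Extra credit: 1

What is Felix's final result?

Lab reports score 85 ≥ 60: minimum met.
Weighted total:
  Studio work 91 × 0.06 = 5.46
  Reflections 69 × 0.06 = 4.14
  Case studies 47 × 0.54 = 25.38
  Lab reports 85 × 0.08 = 6.8
  Capstone 53 × 0.26 = 13.78
Sum = 55.56
Extra credit: 55.56 + 1 = 56.56
56.56 is ≥ 47 and < 66.5 → Pass

Pass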